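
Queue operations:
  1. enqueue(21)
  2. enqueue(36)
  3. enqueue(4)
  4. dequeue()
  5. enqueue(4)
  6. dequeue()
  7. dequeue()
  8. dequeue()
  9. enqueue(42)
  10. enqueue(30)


enqueue(21) -> [21]
enqueue(36) -> [21, 36]
enqueue(4) -> [21, 36, 4]
dequeue()->21, [36, 4]
enqueue(4) -> [36, 4, 4]
dequeue()->36, [4, 4]
dequeue()->4, [4]
dequeue()->4, []
enqueue(42) -> [42]
enqueue(30) -> [42, 30]

Final queue: [42, 30]


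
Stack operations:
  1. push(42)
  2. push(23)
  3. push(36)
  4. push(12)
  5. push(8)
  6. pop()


push(42) -> [42]
push(23) -> [42, 23]
push(36) -> [42, 23, 36]
push(12) -> [42, 23, 36, 12]
push(8) -> [42, 23, 36, 12, 8]
pop()->8, [42, 23, 36, 12]

Final stack: [42, 23, 36, 12]


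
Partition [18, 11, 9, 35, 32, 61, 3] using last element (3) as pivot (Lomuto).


Pivot: 3
Place pivot at 0: [3, 11, 9, 35, 32, 61, 18]

Partitioned: [3, 11, 9, 35, 32, 61, 18]


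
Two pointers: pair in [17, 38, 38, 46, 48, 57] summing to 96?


lo=0(17)+hi=5(57)=74
lo=1(38)+hi=5(57)=95
lo=2(38)+hi=5(57)=95
lo=3(46)+hi=5(57)=103
lo=3(46)+hi=4(48)=94

No pair found


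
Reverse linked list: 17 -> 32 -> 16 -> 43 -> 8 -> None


Step 1: curr=17, set curr.next=prev(None) | reversed so far: 17
Step 2: curr=32, set curr.next=prev(17) | reversed so far: 32 -> 17
Step 3: curr=16, set curr.next=prev(32) | reversed so far: 16 -> 32 -> 17
Step 4: curr=43, set curr.next=prev(16) | reversed so far: 43 -> 16 -> 32 -> 17
Step 5: curr=8, set curr.next=prev(43) | reversed so far: 8 -> 43 -> 16 -> 32 -> 17

8 -> 43 -> 16 -> 32 -> 17 -> None


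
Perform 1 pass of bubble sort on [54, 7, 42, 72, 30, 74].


Initial: [54, 7, 42, 72, 30, 74]
Pass 1: [7, 42, 54, 30, 72, 74] (3 swaps)

After 1 pass: [7, 42, 54, 30, 72, 74]


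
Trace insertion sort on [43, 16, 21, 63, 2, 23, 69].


Initial: [43, 16, 21, 63, 2, 23, 69]
Insert 16: [16, 43, 21, 63, 2, 23, 69]
Insert 21: [16, 21, 43, 63, 2, 23, 69]
Insert 63: [16, 21, 43, 63, 2, 23, 69]
Insert 2: [2, 16, 21, 43, 63, 23, 69]
Insert 23: [2, 16, 21, 23, 43, 63, 69]
Insert 69: [2, 16, 21, 23, 43, 63, 69]

Sorted: [2, 16, 21, 23, 43, 63, 69]


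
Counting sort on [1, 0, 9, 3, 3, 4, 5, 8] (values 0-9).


Input: [1, 0, 9, 3, 3, 4, 5, 8]
Counts: [1, 1, 0, 2, 1, 1, 0, 0, 1, 1]

Sorted: [0, 1, 3, 3, 4, 5, 8, 9]


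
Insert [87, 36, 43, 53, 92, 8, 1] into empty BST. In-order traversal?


Insert 87: root
Insert 36: L from 87
Insert 43: L from 87 -> R from 36
Insert 53: L from 87 -> R from 36 -> R from 43
Insert 92: R from 87
Insert 8: L from 87 -> L from 36
Insert 1: L from 87 -> L from 36 -> L from 8

In-order: [1, 8, 36, 43, 53, 87, 92]


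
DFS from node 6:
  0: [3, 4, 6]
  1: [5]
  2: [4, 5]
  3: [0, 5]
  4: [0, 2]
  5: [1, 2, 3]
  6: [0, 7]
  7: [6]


Visit 6, push [7, 0]
Visit 0, push [4, 3]
Visit 3, push [5]
Visit 5, push [2, 1]
Visit 1, push []
Visit 2, push [4]
Visit 4, push []
Visit 7, push []

DFS order: [6, 0, 3, 5, 1, 2, 4, 7]


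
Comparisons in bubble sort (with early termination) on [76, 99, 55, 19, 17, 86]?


Algorithm: bubble sort (with early termination)
Input: [76, 99, 55, 19, 17, 86]
Sorted: [17, 19, 55, 76, 86, 99]

15


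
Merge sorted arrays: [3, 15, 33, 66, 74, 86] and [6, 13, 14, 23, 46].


Take 3 from A
Take 6 from B
Take 13 from B
Take 14 from B
Take 15 from A
Take 23 from B
Take 33 from A
Take 46 from B

Merged: [3, 6, 13, 14, 15, 23, 33, 46, 66, 74, 86]


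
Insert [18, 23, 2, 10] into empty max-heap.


Insert 18: [18]
Insert 23: [23, 18]
Insert 2: [23, 18, 2]
Insert 10: [23, 18, 2, 10]

Final heap: [23, 18, 2, 10]


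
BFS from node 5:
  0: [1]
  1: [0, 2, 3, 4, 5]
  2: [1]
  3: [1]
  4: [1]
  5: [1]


Visit 5, enqueue [1]
Visit 1, enqueue [0, 2, 3, 4]
Visit 0, enqueue []
Visit 2, enqueue []
Visit 3, enqueue []
Visit 4, enqueue []

BFS order: [5, 1, 0, 2, 3, 4]


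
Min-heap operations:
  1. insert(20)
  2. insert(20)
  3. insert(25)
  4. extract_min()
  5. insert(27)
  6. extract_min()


insert(20) -> [20]
insert(20) -> [20, 20]
insert(25) -> [20, 20, 25]
extract_min()->20, [20, 25]
insert(27) -> [20, 25, 27]
extract_min()->20, [25, 27]

Final heap: [25, 27]


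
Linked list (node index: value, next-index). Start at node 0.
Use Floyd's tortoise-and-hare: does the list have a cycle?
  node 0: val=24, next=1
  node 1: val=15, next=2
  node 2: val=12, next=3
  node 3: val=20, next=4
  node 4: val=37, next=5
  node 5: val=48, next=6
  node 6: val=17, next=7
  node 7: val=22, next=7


Floyd's tortoise (slow, +1) and hare (fast, +2):
  init: slow=0, fast=0
  step 1: slow=1, fast=2
  step 2: slow=2, fast=4
  step 3: slow=3, fast=6
  step 4: slow=4, fast=7
  step 5: slow=5, fast=7
  step 6: slow=6, fast=7
  step 7: slow=7, fast=7
  slow == fast at node 7: cycle detected

Cycle: yes


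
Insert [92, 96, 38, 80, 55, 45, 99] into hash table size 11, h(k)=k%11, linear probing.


Insert 92: h=4 -> slot 4
Insert 96: h=8 -> slot 8
Insert 38: h=5 -> slot 5
Insert 80: h=3 -> slot 3
Insert 55: h=0 -> slot 0
Insert 45: h=1 -> slot 1
Insert 99: h=0, 2 probes -> slot 2

Table: [55, 45, 99, 80, 92, 38, None, None, 96, None, None]


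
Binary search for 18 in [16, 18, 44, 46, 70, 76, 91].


Step 1: lo=0, hi=6, mid=3, val=46
Step 2: lo=0, hi=2, mid=1, val=18

Found at index 1


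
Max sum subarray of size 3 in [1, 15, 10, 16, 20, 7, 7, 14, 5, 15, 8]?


[0:3]: 26
[1:4]: 41
[2:5]: 46
[3:6]: 43
[4:7]: 34
[5:8]: 28
[6:9]: 26
[7:10]: 34
[8:11]: 28

Max: 46 at [2:5]


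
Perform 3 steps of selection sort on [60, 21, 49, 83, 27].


Initial: [60, 21, 49, 83, 27]
Step 1: min=21 at 1
  Swap: [21, 60, 49, 83, 27]
Step 2: min=27 at 4
  Swap: [21, 27, 49, 83, 60]
Step 3: min=49 at 2
  Swap: [21, 27, 49, 83, 60]

After 3 steps: [21, 27, 49, 83, 60]


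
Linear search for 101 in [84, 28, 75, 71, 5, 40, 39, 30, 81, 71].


i=0: 84!=101
i=1: 28!=101
i=2: 75!=101
i=3: 71!=101
i=4: 5!=101
i=5: 40!=101
i=6: 39!=101
i=7: 30!=101
i=8: 81!=101
i=9: 71!=101

Not found, 10 comps


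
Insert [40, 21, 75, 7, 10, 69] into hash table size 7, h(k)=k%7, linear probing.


Insert 40: h=5 -> slot 5
Insert 21: h=0 -> slot 0
Insert 75: h=5, 1 probes -> slot 6
Insert 7: h=0, 1 probes -> slot 1
Insert 10: h=3 -> slot 3
Insert 69: h=6, 3 probes -> slot 2

Table: [21, 7, 69, 10, None, 40, 75]


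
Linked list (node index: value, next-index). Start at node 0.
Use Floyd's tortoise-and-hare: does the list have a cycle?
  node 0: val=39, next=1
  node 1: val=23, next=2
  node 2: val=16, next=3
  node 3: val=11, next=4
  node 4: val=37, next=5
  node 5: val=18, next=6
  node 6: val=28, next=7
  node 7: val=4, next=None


Floyd's tortoise (slow, +1) and hare (fast, +2):
  init: slow=0, fast=0
  step 1: slow=1, fast=2
  step 2: slow=2, fast=4
  step 3: slow=3, fast=6
  step 4: fast 6->7->None, no cycle

Cycle: no


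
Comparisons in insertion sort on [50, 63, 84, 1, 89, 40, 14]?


Algorithm: insertion sort
Input: [50, 63, 84, 1, 89, 40, 14]
Sorted: [1, 14, 40, 50, 63, 84, 89]

17


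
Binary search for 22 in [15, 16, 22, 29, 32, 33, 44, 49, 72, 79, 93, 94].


Step 1: lo=0, hi=11, mid=5, val=33
Step 2: lo=0, hi=4, mid=2, val=22

Found at index 2


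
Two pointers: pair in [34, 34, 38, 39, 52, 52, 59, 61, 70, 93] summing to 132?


lo=0(34)+hi=9(93)=127
lo=1(34)+hi=9(93)=127
lo=2(38)+hi=9(93)=131
lo=3(39)+hi=9(93)=132

Yes: 39+93=132


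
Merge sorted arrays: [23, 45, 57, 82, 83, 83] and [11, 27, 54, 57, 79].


Take 11 from B
Take 23 from A
Take 27 from B
Take 45 from A
Take 54 from B
Take 57 from A
Take 57 from B
Take 79 from B

Merged: [11, 23, 27, 45, 54, 57, 57, 79, 82, 83, 83]


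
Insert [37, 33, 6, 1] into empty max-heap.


Insert 37: [37]
Insert 33: [37, 33]
Insert 6: [37, 33, 6]
Insert 1: [37, 33, 6, 1]

Final heap: [37, 33, 6, 1]


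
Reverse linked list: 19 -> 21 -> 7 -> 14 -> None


Step 1: curr=19, set curr.next=prev(None) | reversed so far: 19
Step 2: curr=21, set curr.next=prev(19) | reversed so far: 21 -> 19
Step 3: curr=7, set curr.next=prev(21) | reversed so far: 7 -> 21 -> 19
Step 4: curr=14, set curr.next=prev(7) | reversed so far: 14 -> 7 -> 21 -> 19

14 -> 7 -> 21 -> 19 -> None


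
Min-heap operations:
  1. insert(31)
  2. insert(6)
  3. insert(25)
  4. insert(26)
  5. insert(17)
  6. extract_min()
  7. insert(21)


insert(31) -> [31]
insert(6) -> [6, 31]
insert(25) -> [6, 31, 25]
insert(26) -> [6, 26, 25, 31]
insert(17) -> [6, 17, 25, 31, 26]
extract_min()->6, [17, 26, 25, 31]
insert(21) -> [17, 21, 25, 31, 26]

Final heap: [17, 21, 25, 31, 26]


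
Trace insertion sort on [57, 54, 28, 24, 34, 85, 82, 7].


Initial: [57, 54, 28, 24, 34, 85, 82, 7]
Insert 54: [54, 57, 28, 24, 34, 85, 82, 7]
Insert 28: [28, 54, 57, 24, 34, 85, 82, 7]
Insert 24: [24, 28, 54, 57, 34, 85, 82, 7]
Insert 34: [24, 28, 34, 54, 57, 85, 82, 7]
Insert 85: [24, 28, 34, 54, 57, 85, 82, 7]
Insert 82: [24, 28, 34, 54, 57, 82, 85, 7]
Insert 7: [7, 24, 28, 34, 54, 57, 82, 85]

Sorted: [7, 24, 28, 34, 54, 57, 82, 85]


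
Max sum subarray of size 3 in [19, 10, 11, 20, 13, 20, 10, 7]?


[0:3]: 40
[1:4]: 41
[2:5]: 44
[3:6]: 53
[4:7]: 43
[5:8]: 37

Max: 53 at [3:6]


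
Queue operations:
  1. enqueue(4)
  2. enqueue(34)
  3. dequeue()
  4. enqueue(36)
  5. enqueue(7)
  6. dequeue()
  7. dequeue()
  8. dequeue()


enqueue(4) -> [4]
enqueue(34) -> [4, 34]
dequeue()->4, [34]
enqueue(36) -> [34, 36]
enqueue(7) -> [34, 36, 7]
dequeue()->34, [36, 7]
dequeue()->36, [7]
dequeue()->7, []

Final queue: []


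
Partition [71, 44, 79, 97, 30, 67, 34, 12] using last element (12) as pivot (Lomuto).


Pivot: 12
Place pivot at 0: [12, 44, 79, 97, 30, 67, 34, 71]

Partitioned: [12, 44, 79, 97, 30, 67, 34, 71]


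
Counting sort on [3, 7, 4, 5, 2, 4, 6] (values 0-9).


Input: [3, 7, 4, 5, 2, 4, 6]
Counts: [0, 0, 1, 1, 2, 1, 1, 1, 0, 0]

Sorted: [2, 3, 4, 4, 5, 6, 7]


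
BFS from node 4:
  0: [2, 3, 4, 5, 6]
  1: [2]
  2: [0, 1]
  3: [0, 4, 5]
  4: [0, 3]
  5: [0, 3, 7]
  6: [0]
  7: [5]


Visit 4, enqueue [0, 3]
Visit 0, enqueue [2, 5, 6]
Visit 3, enqueue []
Visit 2, enqueue [1]
Visit 5, enqueue [7]
Visit 6, enqueue []
Visit 1, enqueue []
Visit 7, enqueue []

BFS order: [4, 0, 3, 2, 5, 6, 1, 7]


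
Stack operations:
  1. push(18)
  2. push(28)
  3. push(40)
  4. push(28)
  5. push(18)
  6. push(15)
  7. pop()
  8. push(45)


push(18) -> [18]
push(28) -> [18, 28]
push(40) -> [18, 28, 40]
push(28) -> [18, 28, 40, 28]
push(18) -> [18, 28, 40, 28, 18]
push(15) -> [18, 28, 40, 28, 18, 15]
pop()->15, [18, 28, 40, 28, 18]
push(45) -> [18, 28, 40, 28, 18, 45]

Final stack: [18, 28, 40, 28, 18, 45]


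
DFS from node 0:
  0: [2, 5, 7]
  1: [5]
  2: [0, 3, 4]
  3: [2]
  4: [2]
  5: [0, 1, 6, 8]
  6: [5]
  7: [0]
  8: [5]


Visit 0, push [7, 5, 2]
Visit 2, push [4, 3]
Visit 3, push []
Visit 4, push []
Visit 5, push [8, 6, 1]
Visit 1, push []
Visit 6, push []
Visit 8, push []
Visit 7, push []

DFS order: [0, 2, 3, 4, 5, 1, 6, 8, 7]


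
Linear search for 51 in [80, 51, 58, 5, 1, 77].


i=0: 80!=51
i=1: 51==51 found!

Found at 1, 2 comps


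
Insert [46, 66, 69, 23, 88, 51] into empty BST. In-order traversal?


Insert 46: root
Insert 66: R from 46
Insert 69: R from 46 -> R from 66
Insert 23: L from 46
Insert 88: R from 46 -> R from 66 -> R from 69
Insert 51: R from 46 -> L from 66

In-order: [23, 46, 51, 66, 69, 88]


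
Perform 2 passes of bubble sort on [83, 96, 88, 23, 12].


Initial: [83, 96, 88, 23, 12]
Pass 1: [83, 88, 23, 12, 96] (3 swaps)
Pass 2: [83, 23, 12, 88, 96] (2 swaps)

After 2 passes: [83, 23, 12, 88, 96]


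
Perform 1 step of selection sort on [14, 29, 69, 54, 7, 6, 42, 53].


Initial: [14, 29, 69, 54, 7, 6, 42, 53]
Step 1: min=6 at 5
  Swap: [6, 29, 69, 54, 7, 14, 42, 53]

After 1 step: [6, 29, 69, 54, 7, 14, 42, 53]


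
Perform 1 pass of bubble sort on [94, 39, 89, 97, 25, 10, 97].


Initial: [94, 39, 89, 97, 25, 10, 97]
Pass 1: [39, 89, 94, 25, 10, 97, 97] (4 swaps)

After 1 pass: [39, 89, 94, 25, 10, 97, 97]


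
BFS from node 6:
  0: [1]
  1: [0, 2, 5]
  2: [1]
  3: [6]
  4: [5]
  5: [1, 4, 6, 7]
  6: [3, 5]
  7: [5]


Visit 6, enqueue [3, 5]
Visit 3, enqueue []
Visit 5, enqueue [1, 4, 7]
Visit 1, enqueue [0, 2]
Visit 4, enqueue []
Visit 7, enqueue []
Visit 0, enqueue []
Visit 2, enqueue []

BFS order: [6, 3, 5, 1, 4, 7, 0, 2]


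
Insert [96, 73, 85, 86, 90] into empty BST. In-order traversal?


Insert 96: root
Insert 73: L from 96
Insert 85: L from 96 -> R from 73
Insert 86: L from 96 -> R from 73 -> R from 85
Insert 90: L from 96 -> R from 73 -> R from 85 -> R from 86

In-order: [73, 85, 86, 90, 96]


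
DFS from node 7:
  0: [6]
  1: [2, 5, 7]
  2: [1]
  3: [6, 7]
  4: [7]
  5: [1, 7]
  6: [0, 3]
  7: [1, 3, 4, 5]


Visit 7, push [5, 4, 3, 1]
Visit 1, push [5, 2]
Visit 2, push []
Visit 5, push []
Visit 3, push [6]
Visit 6, push [0]
Visit 0, push []
Visit 4, push []

DFS order: [7, 1, 2, 5, 3, 6, 0, 4]


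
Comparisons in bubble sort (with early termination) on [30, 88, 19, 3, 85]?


Algorithm: bubble sort (with early termination)
Input: [30, 88, 19, 3, 85]
Sorted: [3, 19, 30, 85, 88]

10


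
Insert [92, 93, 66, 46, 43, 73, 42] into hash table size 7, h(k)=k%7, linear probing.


Insert 92: h=1 -> slot 1
Insert 93: h=2 -> slot 2
Insert 66: h=3 -> slot 3
Insert 46: h=4 -> slot 4
Insert 43: h=1, 4 probes -> slot 5
Insert 73: h=3, 3 probes -> slot 6
Insert 42: h=0 -> slot 0

Table: [42, 92, 93, 66, 46, 43, 73]


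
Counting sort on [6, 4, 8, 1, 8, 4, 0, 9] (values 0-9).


Input: [6, 4, 8, 1, 8, 4, 0, 9]
Counts: [1, 1, 0, 0, 2, 0, 1, 0, 2, 1]

Sorted: [0, 1, 4, 4, 6, 8, 8, 9]


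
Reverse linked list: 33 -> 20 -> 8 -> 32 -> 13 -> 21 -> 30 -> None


Step 1: curr=33, set curr.next=prev(None) | reversed so far: 33
Step 2: curr=20, set curr.next=prev(33) | reversed so far: 20 -> 33
Step 3: curr=8, set curr.next=prev(20) | reversed so far: 8 -> 20 -> 33
Step 4: curr=32, set curr.next=prev(8) | reversed so far: 32 -> 8 -> 20 -> 33
Step 5: curr=13, set curr.next=prev(32) | reversed so far: 13 -> 32 -> 8 -> 20 -> 33
Step 6: curr=21, set curr.next=prev(13) | reversed so far: 21 -> 13 -> 32 -> 8 -> 20 -> 33
Step 7: curr=30, set curr.next=prev(21) | reversed so far: 30 -> 21 -> 13 -> 32 -> 8 -> 20 -> 33

30 -> 21 -> 13 -> 32 -> 8 -> 20 -> 33 -> None


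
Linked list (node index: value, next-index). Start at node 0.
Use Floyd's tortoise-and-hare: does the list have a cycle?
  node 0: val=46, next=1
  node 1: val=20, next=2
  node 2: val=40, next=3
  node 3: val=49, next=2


Floyd's tortoise (slow, +1) and hare (fast, +2):
  init: slow=0, fast=0
  step 1: slow=1, fast=2
  step 2: slow=2, fast=2
  slow == fast at node 2: cycle detected

Cycle: yes


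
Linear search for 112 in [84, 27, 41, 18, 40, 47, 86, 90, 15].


i=0: 84!=112
i=1: 27!=112
i=2: 41!=112
i=3: 18!=112
i=4: 40!=112
i=5: 47!=112
i=6: 86!=112
i=7: 90!=112
i=8: 15!=112

Not found, 9 comps


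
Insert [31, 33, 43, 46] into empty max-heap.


Insert 31: [31]
Insert 33: [33, 31]
Insert 43: [43, 31, 33]
Insert 46: [46, 43, 33, 31]

Final heap: [46, 43, 33, 31]


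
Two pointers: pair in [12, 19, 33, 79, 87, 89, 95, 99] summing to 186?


lo=0(12)+hi=7(99)=111
lo=1(19)+hi=7(99)=118
lo=2(33)+hi=7(99)=132
lo=3(79)+hi=7(99)=178
lo=4(87)+hi=7(99)=186

Yes: 87+99=186


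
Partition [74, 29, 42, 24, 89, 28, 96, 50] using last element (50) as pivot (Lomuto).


Pivot: 50
  29 <= 50: swap -> [29, 74, 42, 24, 89, 28, 96, 50]
  42 <= 50: swap -> [29, 42, 74, 24, 89, 28, 96, 50]
  24 <= 50: swap -> [29, 42, 24, 74, 89, 28, 96, 50]
  28 <= 50: swap -> [29, 42, 24, 28, 89, 74, 96, 50]
Place pivot at 4: [29, 42, 24, 28, 50, 74, 96, 89]

Partitioned: [29, 42, 24, 28, 50, 74, 96, 89]


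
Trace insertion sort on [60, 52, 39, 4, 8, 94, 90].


Initial: [60, 52, 39, 4, 8, 94, 90]
Insert 52: [52, 60, 39, 4, 8, 94, 90]
Insert 39: [39, 52, 60, 4, 8, 94, 90]
Insert 4: [4, 39, 52, 60, 8, 94, 90]
Insert 8: [4, 8, 39, 52, 60, 94, 90]
Insert 94: [4, 8, 39, 52, 60, 94, 90]
Insert 90: [4, 8, 39, 52, 60, 90, 94]

Sorted: [4, 8, 39, 52, 60, 90, 94]


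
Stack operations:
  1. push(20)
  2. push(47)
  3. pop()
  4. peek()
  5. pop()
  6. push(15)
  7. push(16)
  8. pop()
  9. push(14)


push(20) -> [20]
push(47) -> [20, 47]
pop()->47, [20]
peek()->20
pop()->20, []
push(15) -> [15]
push(16) -> [15, 16]
pop()->16, [15]
push(14) -> [15, 14]

Final stack: [15, 14]


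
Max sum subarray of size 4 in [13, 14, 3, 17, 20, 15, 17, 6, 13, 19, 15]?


[0:4]: 47
[1:5]: 54
[2:6]: 55
[3:7]: 69
[4:8]: 58
[5:9]: 51
[6:10]: 55
[7:11]: 53

Max: 69 at [3:7]


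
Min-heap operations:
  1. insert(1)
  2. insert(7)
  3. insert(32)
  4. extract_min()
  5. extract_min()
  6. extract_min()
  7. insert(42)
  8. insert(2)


insert(1) -> [1]
insert(7) -> [1, 7]
insert(32) -> [1, 7, 32]
extract_min()->1, [7, 32]
extract_min()->7, [32]
extract_min()->32, []
insert(42) -> [42]
insert(2) -> [2, 42]

Final heap: [2, 42]


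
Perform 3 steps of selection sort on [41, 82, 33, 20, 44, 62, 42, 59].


Initial: [41, 82, 33, 20, 44, 62, 42, 59]
Step 1: min=20 at 3
  Swap: [20, 82, 33, 41, 44, 62, 42, 59]
Step 2: min=33 at 2
  Swap: [20, 33, 82, 41, 44, 62, 42, 59]
Step 3: min=41 at 3
  Swap: [20, 33, 41, 82, 44, 62, 42, 59]

After 3 steps: [20, 33, 41, 82, 44, 62, 42, 59]


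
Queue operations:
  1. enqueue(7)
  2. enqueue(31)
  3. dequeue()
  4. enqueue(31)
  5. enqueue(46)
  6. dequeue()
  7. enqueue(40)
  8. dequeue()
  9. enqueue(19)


enqueue(7) -> [7]
enqueue(31) -> [7, 31]
dequeue()->7, [31]
enqueue(31) -> [31, 31]
enqueue(46) -> [31, 31, 46]
dequeue()->31, [31, 46]
enqueue(40) -> [31, 46, 40]
dequeue()->31, [46, 40]
enqueue(19) -> [46, 40, 19]

Final queue: [46, 40, 19]


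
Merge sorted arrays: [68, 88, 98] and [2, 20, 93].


Take 2 from B
Take 20 from B
Take 68 from A
Take 88 from A
Take 93 from B

Merged: [2, 20, 68, 88, 93, 98]


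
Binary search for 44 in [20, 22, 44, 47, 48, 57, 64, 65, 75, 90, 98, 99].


Step 1: lo=0, hi=11, mid=5, val=57
Step 2: lo=0, hi=4, mid=2, val=44

Found at index 2


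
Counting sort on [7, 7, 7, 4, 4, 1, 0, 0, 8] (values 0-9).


Input: [7, 7, 7, 4, 4, 1, 0, 0, 8]
Counts: [2, 1, 0, 0, 2, 0, 0, 3, 1, 0]

Sorted: [0, 0, 1, 4, 4, 7, 7, 7, 8]


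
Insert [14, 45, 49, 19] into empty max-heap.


Insert 14: [14]
Insert 45: [45, 14]
Insert 49: [49, 14, 45]
Insert 19: [49, 19, 45, 14]

Final heap: [49, 19, 45, 14]


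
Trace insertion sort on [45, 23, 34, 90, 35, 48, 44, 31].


Initial: [45, 23, 34, 90, 35, 48, 44, 31]
Insert 23: [23, 45, 34, 90, 35, 48, 44, 31]
Insert 34: [23, 34, 45, 90, 35, 48, 44, 31]
Insert 90: [23, 34, 45, 90, 35, 48, 44, 31]
Insert 35: [23, 34, 35, 45, 90, 48, 44, 31]
Insert 48: [23, 34, 35, 45, 48, 90, 44, 31]
Insert 44: [23, 34, 35, 44, 45, 48, 90, 31]
Insert 31: [23, 31, 34, 35, 44, 45, 48, 90]

Sorted: [23, 31, 34, 35, 44, 45, 48, 90]


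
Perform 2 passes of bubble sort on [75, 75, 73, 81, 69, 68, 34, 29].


Initial: [75, 75, 73, 81, 69, 68, 34, 29]
Pass 1: [75, 73, 75, 69, 68, 34, 29, 81] (5 swaps)
Pass 2: [73, 75, 69, 68, 34, 29, 75, 81] (5 swaps)

After 2 passes: [73, 75, 69, 68, 34, 29, 75, 81]


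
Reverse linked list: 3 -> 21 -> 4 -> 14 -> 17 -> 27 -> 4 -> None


Step 1: curr=3, set curr.next=prev(None) | reversed so far: 3
Step 2: curr=21, set curr.next=prev(3) | reversed so far: 21 -> 3
Step 3: curr=4, set curr.next=prev(21) | reversed so far: 4 -> 21 -> 3
Step 4: curr=14, set curr.next=prev(4) | reversed so far: 14 -> 4 -> 21 -> 3
Step 5: curr=17, set curr.next=prev(14) | reversed so far: 17 -> 14 -> 4 -> 21 -> 3
Step 6: curr=27, set curr.next=prev(17) | reversed so far: 27 -> 17 -> 14 -> 4 -> 21 -> 3
Step 7: curr=4, set curr.next=prev(27) | reversed so far: 4 -> 27 -> 17 -> 14 -> 4 -> 21 -> 3

4 -> 27 -> 17 -> 14 -> 4 -> 21 -> 3 -> None


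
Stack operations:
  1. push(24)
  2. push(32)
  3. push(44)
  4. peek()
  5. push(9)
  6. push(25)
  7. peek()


push(24) -> [24]
push(32) -> [24, 32]
push(44) -> [24, 32, 44]
peek()->44
push(9) -> [24, 32, 44, 9]
push(25) -> [24, 32, 44, 9, 25]
peek()->25

Final stack: [24, 32, 44, 9, 25]


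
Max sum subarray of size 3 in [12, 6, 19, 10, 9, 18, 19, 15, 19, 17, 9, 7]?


[0:3]: 37
[1:4]: 35
[2:5]: 38
[3:6]: 37
[4:7]: 46
[5:8]: 52
[6:9]: 53
[7:10]: 51
[8:11]: 45
[9:12]: 33

Max: 53 at [6:9]


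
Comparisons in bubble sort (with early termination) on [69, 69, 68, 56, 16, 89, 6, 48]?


Algorithm: bubble sort (with early termination)
Input: [69, 69, 68, 56, 16, 89, 6, 48]
Sorted: [6, 16, 48, 56, 68, 69, 69, 89]

28


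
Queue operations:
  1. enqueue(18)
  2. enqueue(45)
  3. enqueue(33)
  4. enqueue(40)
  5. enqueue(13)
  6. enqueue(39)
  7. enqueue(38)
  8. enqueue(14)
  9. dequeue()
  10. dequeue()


enqueue(18) -> [18]
enqueue(45) -> [18, 45]
enqueue(33) -> [18, 45, 33]
enqueue(40) -> [18, 45, 33, 40]
enqueue(13) -> [18, 45, 33, 40, 13]
enqueue(39) -> [18, 45, 33, 40, 13, 39]
enqueue(38) -> [18, 45, 33, 40, 13, 39, 38]
enqueue(14) -> [18, 45, 33, 40, 13, 39, 38, 14]
dequeue()->18, [45, 33, 40, 13, 39, 38, 14]
dequeue()->45, [33, 40, 13, 39, 38, 14]

Final queue: [33, 40, 13, 39, 38, 14]


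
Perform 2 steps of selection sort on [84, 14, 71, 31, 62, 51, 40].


Initial: [84, 14, 71, 31, 62, 51, 40]
Step 1: min=14 at 1
  Swap: [14, 84, 71, 31, 62, 51, 40]
Step 2: min=31 at 3
  Swap: [14, 31, 71, 84, 62, 51, 40]

After 2 steps: [14, 31, 71, 84, 62, 51, 40]


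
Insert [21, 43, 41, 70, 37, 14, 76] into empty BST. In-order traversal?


Insert 21: root
Insert 43: R from 21
Insert 41: R from 21 -> L from 43
Insert 70: R from 21 -> R from 43
Insert 37: R from 21 -> L from 43 -> L from 41
Insert 14: L from 21
Insert 76: R from 21 -> R from 43 -> R from 70

In-order: [14, 21, 37, 41, 43, 70, 76]


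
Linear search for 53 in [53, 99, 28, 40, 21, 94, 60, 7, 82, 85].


i=0: 53==53 found!

Found at 0, 1 comps


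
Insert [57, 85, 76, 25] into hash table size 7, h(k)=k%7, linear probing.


Insert 57: h=1 -> slot 1
Insert 85: h=1, 1 probes -> slot 2
Insert 76: h=6 -> slot 6
Insert 25: h=4 -> slot 4

Table: [None, 57, 85, None, 25, None, 76]


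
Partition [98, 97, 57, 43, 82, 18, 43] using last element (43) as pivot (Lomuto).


Pivot: 43
  43 <= 43: swap -> [43, 97, 57, 98, 82, 18, 43]
  18 <= 43: swap -> [43, 18, 57, 98, 82, 97, 43]
Place pivot at 2: [43, 18, 43, 98, 82, 97, 57]

Partitioned: [43, 18, 43, 98, 82, 97, 57]


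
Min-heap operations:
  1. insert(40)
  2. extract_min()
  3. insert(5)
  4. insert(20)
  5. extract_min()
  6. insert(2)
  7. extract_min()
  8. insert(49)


insert(40) -> [40]
extract_min()->40, []
insert(5) -> [5]
insert(20) -> [5, 20]
extract_min()->5, [20]
insert(2) -> [2, 20]
extract_min()->2, [20]
insert(49) -> [20, 49]

Final heap: [20, 49]


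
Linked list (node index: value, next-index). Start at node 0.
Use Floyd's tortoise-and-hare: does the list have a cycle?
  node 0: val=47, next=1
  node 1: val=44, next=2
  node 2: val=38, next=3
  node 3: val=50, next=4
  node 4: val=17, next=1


Floyd's tortoise (slow, +1) and hare (fast, +2):
  init: slow=0, fast=0
  step 1: slow=1, fast=2
  step 2: slow=2, fast=4
  step 3: slow=3, fast=2
  step 4: slow=4, fast=4
  slow == fast at node 4: cycle detected

Cycle: yes


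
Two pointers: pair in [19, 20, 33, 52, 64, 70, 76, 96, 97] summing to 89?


lo=0(19)+hi=8(97)=116
lo=0(19)+hi=7(96)=115
lo=0(19)+hi=6(76)=95
lo=0(19)+hi=5(70)=89

Yes: 19+70=89


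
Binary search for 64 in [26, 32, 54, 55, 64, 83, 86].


Step 1: lo=0, hi=6, mid=3, val=55
Step 2: lo=4, hi=6, mid=5, val=83
Step 3: lo=4, hi=4, mid=4, val=64

Found at index 4


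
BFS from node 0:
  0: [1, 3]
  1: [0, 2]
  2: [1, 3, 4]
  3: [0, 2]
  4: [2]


Visit 0, enqueue [1, 3]
Visit 1, enqueue [2]
Visit 3, enqueue []
Visit 2, enqueue [4]
Visit 4, enqueue []

BFS order: [0, 1, 3, 2, 4]


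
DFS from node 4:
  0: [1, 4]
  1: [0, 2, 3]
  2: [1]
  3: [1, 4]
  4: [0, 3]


Visit 4, push [3, 0]
Visit 0, push [1]
Visit 1, push [3, 2]
Visit 2, push []
Visit 3, push []

DFS order: [4, 0, 1, 2, 3]


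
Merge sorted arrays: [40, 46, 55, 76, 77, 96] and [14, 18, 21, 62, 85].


Take 14 from B
Take 18 from B
Take 21 from B
Take 40 from A
Take 46 from A
Take 55 from A
Take 62 from B
Take 76 from A
Take 77 from A
Take 85 from B

Merged: [14, 18, 21, 40, 46, 55, 62, 76, 77, 85, 96]


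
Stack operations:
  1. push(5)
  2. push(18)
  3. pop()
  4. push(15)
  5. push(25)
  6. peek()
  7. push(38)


push(5) -> [5]
push(18) -> [5, 18]
pop()->18, [5]
push(15) -> [5, 15]
push(25) -> [5, 15, 25]
peek()->25
push(38) -> [5, 15, 25, 38]

Final stack: [5, 15, 25, 38]


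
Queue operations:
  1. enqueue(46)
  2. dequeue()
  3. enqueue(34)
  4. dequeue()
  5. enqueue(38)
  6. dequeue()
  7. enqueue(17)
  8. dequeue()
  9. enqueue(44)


enqueue(46) -> [46]
dequeue()->46, []
enqueue(34) -> [34]
dequeue()->34, []
enqueue(38) -> [38]
dequeue()->38, []
enqueue(17) -> [17]
dequeue()->17, []
enqueue(44) -> [44]

Final queue: [44]


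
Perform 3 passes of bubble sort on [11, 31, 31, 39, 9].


Initial: [11, 31, 31, 39, 9]
Pass 1: [11, 31, 31, 9, 39] (1 swaps)
Pass 2: [11, 31, 9, 31, 39] (1 swaps)
Pass 3: [11, 9, 31, 31, 39] (1 swaps)

After 3 passes: [11, 9, 31, 31, 39]


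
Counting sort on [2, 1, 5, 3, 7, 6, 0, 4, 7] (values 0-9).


Input: [2, 1, 5, 3, 7, 6, 0, 4, 7]
Counts: [1, 1, 1, 1, 1, 1, 1, 2, 0, 0]

Sorted: [0, 1, 2, 3, 4, 5, 6, 7, 7]


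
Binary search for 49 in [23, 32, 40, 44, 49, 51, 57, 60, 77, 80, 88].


Step 1: lo=0, hi=10, mid=5, val=51
Step 2: lo=0, hi=4, mid=2, val=40
Step 3: lo=3, hi=4, mid=3, val=44
Step 4: lo=4, hi=4, mid=4, val=49

Found at index 4


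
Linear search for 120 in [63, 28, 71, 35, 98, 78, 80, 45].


i=0: 63!=120
i=1: 28!=120
i=2: 71!=120
i=3: 35!=120
i=4: 98!=120
i=5: 78!=120
i=6: 80!=120
i=7: 45!=120

Not found, 8 comps


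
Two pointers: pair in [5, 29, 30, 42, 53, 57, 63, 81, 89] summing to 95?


lo=0(5)+hi=8(89)=94
lo=1(29)+hi=8(89)=118
lo=1(29)+hi=7(81)=110
lo=1(29)+hi=6(63)=92
lo=2(30)+hi=6(63)=93
lo=3(42)+hi=6(63)=105
lo=3(42)+hi=5(57)=99
lo=3(42)+hi=4(53)=95

Yes: 42+53=95


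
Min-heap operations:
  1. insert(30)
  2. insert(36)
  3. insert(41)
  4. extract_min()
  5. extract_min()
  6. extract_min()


insert(30) -> [30]
insert(36) -> [30, 36]
insert(41) -> [30, 36, 41]
extract_min()->30, [36, 41]
extract_min()->36, [41]
extract_min()->41, []

Final heap: []


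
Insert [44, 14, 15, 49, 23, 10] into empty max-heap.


Insert 44: [44]
Insert 14: [44, 14]
Insert 15: [44, 14, 15]
Insert 49: [49, 44, 15, 14]
Insert 23: [49, 44, 15, 14, 23]
Insert 10: [49, 44, 15, 14, 23, 10]

Final heap: [49, 44, 15, 14, 23, 10]


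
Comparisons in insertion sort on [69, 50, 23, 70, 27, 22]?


Algorithm: insertion sort
Input: [69, 50, 23, 70, 27, 22]
Sorted: [22, 23, 27, 50, 69, 70]

13


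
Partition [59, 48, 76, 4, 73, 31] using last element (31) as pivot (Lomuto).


Pivot: 31
  4 <= 31: swap -> [4, 48, 76, 59, 73, 31]
Place pivot at 1: [4, 31, 76, 59, 73, 48]

Partitioned: [4, 31, 76, 59, 73, 48]


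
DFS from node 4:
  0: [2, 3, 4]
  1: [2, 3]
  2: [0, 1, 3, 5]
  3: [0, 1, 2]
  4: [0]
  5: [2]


Visit 4, push [0]
Visit 0, push [3, 2]
Visit 2, push [5, 3, 1]
Visit 1, push [3]
Visit 3, push []
Visit 5, push []

DFS order: [4, 0, 2, 1, 3, 5]


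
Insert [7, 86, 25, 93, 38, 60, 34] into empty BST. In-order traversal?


Insert 7: root
Insert 86: R from 7
Insert 25: R from 7 -> L from 86
Insert 93: R from 7 -> R from 86
Insert 38: R from 7 -> L from 86 -> R from 25
Insert 60: R from 7 -> L from 86 -> R from 25 -> R from 38
Insert 34: R from 7 -> L from 86 -> R from 25 -> L from 38

In-order: [7, 25, 34, 38, 60, 86, 93]


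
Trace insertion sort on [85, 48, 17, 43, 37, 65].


Initial: [85, 48, 17, 43, 37, 65]
Insert 48: [48, 85, 17, 43, 37, 65]
Insert 17: [17, 48, 85, 43, 37, 65]
Insert 43: [17, 43, 48, 85, 37, 65]
Insert 37: [17, 37, 43, 48, 85, 65]
Insert 65: [17, 37, 43, 48, 65, 85]

Sorted: [17, 37, 43, 48, 65, 85]


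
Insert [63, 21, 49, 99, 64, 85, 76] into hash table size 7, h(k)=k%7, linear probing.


Insert 63: h=0 -> slot 0
Insert 21: h=0, 1 probes -> slot 1
Insert 49: h=0, 2 probes -> slot 2
Insert 99: h=1, 2 probes -> slot 3
Insert 64: h=1, 3 probes -> slot 4
Insert 85: h=1, 4 probes -> slot 5
Insert 76: h=6 -> slot 6

Table: [63, 21, 49, 99, 64, 85, 76]


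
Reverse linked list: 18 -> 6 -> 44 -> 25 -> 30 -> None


Step 1: curr=18, set curr.next=prev(None) | reversed so far: 18
Step 2: curr=6, set curr.next=prev(18) | reversed so far: 6 -> 18
Step 3: curr=44, set curr.next=prev(6) | reversed so far: 44 -> 6 -> 18
Step 4: curr=25, set curr.next=prev(44) | reversed so far: 25 -> 44 -> 6 -> 18
Step 5: curr=30, set curr.next=prev(25) | reversed so far: 30 -> 25 -> 44 -> 6 -> 18

30 -> 25 -> 44 -> 6 -> 18 -> None


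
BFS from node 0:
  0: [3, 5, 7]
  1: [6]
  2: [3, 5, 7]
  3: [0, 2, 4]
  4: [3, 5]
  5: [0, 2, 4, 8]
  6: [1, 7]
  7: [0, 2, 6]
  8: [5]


Visit 0, enqueue [3, 5, 7]
Visit 3, enqueue [2, 4]
Visit 5, enqueue [8]
Visit 7, enqueue [6]
Visit 2, enqueue []
Visit 4, enqueue []
Visit 8, enqueue []
Visit 6, enqueue [1]
Visit 1, enqueue []

BFS order: [0, 3, 5, 7, 2, 4, 8, 6, 1]


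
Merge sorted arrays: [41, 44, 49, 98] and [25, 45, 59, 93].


Take 25 from B
Take 41 from A
Take 44 from A
Take 45 from B
Take 49 from A
Take 59 from B
Take 93 from B

Merged: [25, 41, 44, 45, 49, 59, 93, 98]


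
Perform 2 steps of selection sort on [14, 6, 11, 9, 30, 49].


Initial: [14, 6, 11, 9, 30, 49]
Step 1: min=6 at 1
  Swap: [6, 14, 11, 9, 30, 49]
Step 2: min=9 at 3
  Swap: [6, 9, 11, 14, 30, 49]

After 2 steps: [6, 9, 11, 14, 30, 49]


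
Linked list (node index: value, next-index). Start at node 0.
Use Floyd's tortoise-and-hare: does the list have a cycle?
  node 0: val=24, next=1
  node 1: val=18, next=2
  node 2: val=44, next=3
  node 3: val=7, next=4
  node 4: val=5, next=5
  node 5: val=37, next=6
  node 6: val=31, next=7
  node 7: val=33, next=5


Floyd's tortoise (slow, +1) and hare (fast, +2):
  init: slow=0, fast=0
  step 1: slow=1, fast=2
  step 2: slow=2, fast=4
  step 3: slow=3, fast=6
  step 4: slow=4, fast=5
  step 5: slow=5, fast=7
  step 6: slow=6, fast=6
  slow == fast at node 6: cycle detected

Cycle: yes


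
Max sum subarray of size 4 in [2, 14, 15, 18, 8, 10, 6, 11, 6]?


[0:4]: 49
[1:5]: 55
[2:6]: 51
[3:7]: 42
[4:8]: 35
[5:9]: 33

Max: 55 at [1:5]


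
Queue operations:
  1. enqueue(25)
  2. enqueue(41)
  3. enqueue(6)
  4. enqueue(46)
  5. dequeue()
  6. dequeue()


enqueue(25) -> [25]
enqueue(41) -> [25, 41]
enqueue(6) -> [25, 41, 6]
enqueue(46) -> [25, 41, 6, 46]
dequeue()->25, [41, 6, 46]
dequeue()->41, [6, 46]

Final queue: [6, 46]


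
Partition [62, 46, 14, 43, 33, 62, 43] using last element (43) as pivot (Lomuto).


Pivot: 43
  14 <= 43: swap -> [14, 46, 62, 43, 33, 62, 43]
  43 <= 43: swap -> [14, 43, 62, 46, 33, 62, 43]
  33 <= 43: swap -> [14, 43, 33, 46, 62, 62, 43]
Place pivot at 3: [14, 43, 33, 43, 62, 62, 46]

Partitioned: [14, 43, 33, 43, 62, 62, 46]


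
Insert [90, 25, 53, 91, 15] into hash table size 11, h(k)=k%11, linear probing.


Insert 90: h=2 -> slot 2
Insert 25: h=3 -> slot 3
Insert 53: h=9 -> slot 9
Insert 91: h=3, 1 probes -> slot 4
Insert 15: h=4, 1 probes -> slot 5

Table: [None, None, 90, 25, 91, 15, None, None, None, 53, None]


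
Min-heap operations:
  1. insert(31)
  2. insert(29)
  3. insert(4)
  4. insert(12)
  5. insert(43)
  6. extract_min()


insert(31) -> [31]
insert(29) -> [29, 31]
insert(4) -> [4, 31, 29]
insert(12) -> [4, 12, 29, 31]
insert(43) -> [4, 12, 29, 31, 43]
extract_min()->4, [12, 31, 29, 43]

Final heap: [12, 31, 29, 43]


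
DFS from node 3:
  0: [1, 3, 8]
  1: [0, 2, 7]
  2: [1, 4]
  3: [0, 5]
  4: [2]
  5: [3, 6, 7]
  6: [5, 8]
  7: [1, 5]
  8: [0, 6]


Visit 3, push [5, 0]
Visit 0, push [8, 1]
Visit 1, push [7, 2]
Visit 2, push [4]
Visit 4, push []
Visit 7, push [5]
Visit 5, push [6]
Visit 6, push [8]
Visit 8, push []

DFS order: [3, 0, 1, 2, 4, 7, 5, 6, 8]


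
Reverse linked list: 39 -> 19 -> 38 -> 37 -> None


Step 1: curr=39, set curr.next=prev(None) | reversed so far: 39
Step 2: curr=19, set curr.next=prev(39) | reversed so far: 19 -> 39
Step 3: curr=38, set curr.next=prev(19) | reversed so far: 38 -> 19 -> 39
Step 4: curr=37, set curr.next=prev(38) | reversed so far: 37 -> 38 -> 19 -> 39

37 -> 38 -> 19 -> 39 -> None


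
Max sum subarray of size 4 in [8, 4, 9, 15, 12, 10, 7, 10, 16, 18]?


[0:4]: 36
[1:5]: 40
[2:6]: 46
[3:7]: 44
[4:8]: 39
[5:9]: 43
[6:10]: 51

Max: 51 at [6:10]


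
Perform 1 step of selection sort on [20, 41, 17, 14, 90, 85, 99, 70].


Initial: [20, 41, 17, 14, 90, 85, 99, 70]
Step 1: min=14 at 3
  Swap: [14, 41, 17, 20, 90, 85, 99, 70]

After 1 step: [14, 41, 17, 20, 90, 85, 99, 70]


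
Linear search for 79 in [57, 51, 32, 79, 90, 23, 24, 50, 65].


i=0: 57!=79
i=1: 51!=79
i=2: 32!=79
i=3: 79==79 found!

Found at 3, 4 comps


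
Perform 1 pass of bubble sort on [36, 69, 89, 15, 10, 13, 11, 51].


Initial: [36, 69, 89, 15, 10, 13, 11, 51]
Pass 1: [36, 69, 15, 10, 13, 11, 51, 89] (5 swaps)

After 1 pass: [36, 69, 15, 10, 13, 11, 51, 89]


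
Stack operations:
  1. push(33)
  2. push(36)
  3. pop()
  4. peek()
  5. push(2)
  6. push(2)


push(33) -> [33]
push(36) -> [33, 36]
pop()->36, [33]
peek()->33
push(2) -> [33, 2]
push(2) -> [33, 2, 2]

Final stack: [33, 2, 2]


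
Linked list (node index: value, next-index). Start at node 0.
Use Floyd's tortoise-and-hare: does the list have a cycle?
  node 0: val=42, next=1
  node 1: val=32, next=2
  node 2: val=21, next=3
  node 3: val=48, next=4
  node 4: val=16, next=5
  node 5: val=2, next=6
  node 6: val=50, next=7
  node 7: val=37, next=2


Floyd's tortoise (slow, +1) and hare (fast, +2):
  init: slow=0, fast=0
  step 1: slow=1, fast=2
  step 2: slow=2, fast=4
  step 3: slow=3, fast=6
  step 4: slow=4, fast=2
  step 5: slow=5, fast=4
  step 6: slow=6, fast=6
  slow == fast at node 6: cycle detected

Cycle: yes


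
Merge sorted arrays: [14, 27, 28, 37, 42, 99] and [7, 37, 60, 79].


Take 7 from B
Take 14 from A
Take 27 from A
Take 28 from A
Take 37 from A
Take 37 from B
Take 42 from A
Take 60 from B
Take 79 from B

Merged: [7, 14, 27, 28, 37, 37, 42, 60, 79, 99]


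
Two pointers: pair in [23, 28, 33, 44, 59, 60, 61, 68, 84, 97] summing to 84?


lo=0(23)+hi=9(97)=120
lo=0(23)+hi=8(84)=107
lo=0(23)+hi=7(68)=91
lo=0(23)+hi=6(61)=84

Yes: 23+61=84


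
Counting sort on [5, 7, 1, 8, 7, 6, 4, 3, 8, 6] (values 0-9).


Input: [5, 7, 1, 8, 7, 6, 4, 3, 8, 6]
Counts: [0, 1, 0, 1, 1, 1, 2, 2, 2, 0]

Sorted: [1, 3, 4, 5, 6, 6, 7, 7, 8, 8]


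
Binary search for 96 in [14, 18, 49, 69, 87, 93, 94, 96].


Step 1: lo=0, hi=7, mid=3, val=69
Step 2: lo=4, hi=7, mid=5, val=93
Step 3: lo=6, hi=7, mid=6, val=94
Step 4: lo=7, hi=7, mid=7, val=96

Found at index 7


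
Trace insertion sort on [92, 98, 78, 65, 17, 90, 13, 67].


Initial: [92, 98, 78, 65, 17, 90, 13, 67]
Insert 98: [92, 98, 78, 65, 17, 90, 13, 67]
Insert 78: [78, 92, 98, 65, 17, 90, 13, 67]
Insert 65: [65, 78, 92, 98, 17, 90, 13, 67]
Insert 17: [17, 65, 78, 92, 98, 90, 13, 67]
Insert 90: [17, 65, 78, 90, 92, 98, 13, 67]
Insert 13: [13, 17, 65, 78, 90, 92, 98, 67]
Insert 67: [13, 17, 65, 67, 78, 90, 92, 98]

Sorted: [13, 17, 65, 67, 78, 90, 92, 98]


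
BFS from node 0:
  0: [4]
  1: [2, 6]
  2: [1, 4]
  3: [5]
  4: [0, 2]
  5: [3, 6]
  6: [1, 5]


Visit 0, enqueue [4]
Visit 4, enqueue [2]
Visit 2, enqueue [1]
Visit 1, enqueue [6]
Visit 6, enqueue [5]
Visit 5, enqueue [3]
Visit 3, enqueue []

BFS order: [0, 4, 2, 1, 6, 5, 3]


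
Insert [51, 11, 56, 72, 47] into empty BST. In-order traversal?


Insert 51: root
Insert 11: L from 51
Insert 56: R from 51
Insert 72: R from 51 -> R from 56
Insert 47: L from 51 -> R from 11

In-order: [11, 47, 51, 56, 72]


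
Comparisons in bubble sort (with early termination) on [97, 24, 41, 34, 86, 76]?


Algorithm: bubble sort (with early termination)
Input: [97, 24, 41, 34, 86, 76]
Sorted: [24, 34, 41, 76, 86, 97]

12


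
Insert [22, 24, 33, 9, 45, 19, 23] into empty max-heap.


Insert 22: [22]
Insert 24: [24, 22]
Insert 33: [33, 22, 24]
Insert 9: [33, 22, 24, 9]
Insert 45: [45, 33, 24, 9, 22]
Insert 19: [45, 33, 24, 9, 22, 19]
Insert 23: [45, 33, 24, 9, 22, 19, 23]

Final heap: [45, 33, 24, 9, 22, 19, 23]


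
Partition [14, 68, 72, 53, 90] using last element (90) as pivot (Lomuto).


Pivot: 90
  14 <= 90: advance i (no swap)
  68 <= 90: advance i (no swap)
  72 <= 90: advance i (no swap)
  53 <= 90: advance i (no swap)
Place pivot at 4: [14, 68, 72, 53, 90]

Partitioned: [14, 68, 72, 53, 90]


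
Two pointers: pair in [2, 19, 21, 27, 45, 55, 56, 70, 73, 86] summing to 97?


lo=0(2)+hi=9(86)=88
lo=1(19)+hi=9(86)=105
lo=1(19)+hi=8(73)=92
lo=2(21)+hi=8(73)=94
lo=3(27)+hi=8(73)=100
lo=3(27)+hi=7(70)=97

Yes: 27+70=97


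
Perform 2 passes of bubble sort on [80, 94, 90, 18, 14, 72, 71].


Initial: [80, 94, 90, 18, 14, 72, 71]
Pass 1: [80, 90, 18, 14, 72, 71, 94] (5 swaps)
Pass 2: [80, 18, 14, 72, 71, 90, 94] (4 swaps)

After 2 passes: [80, 18, 14, 72, 71, 90, 94]


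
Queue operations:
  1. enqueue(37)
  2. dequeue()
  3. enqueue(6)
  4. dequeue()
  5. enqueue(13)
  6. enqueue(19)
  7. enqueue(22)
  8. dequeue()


enqueue(37) -> [37]
dequeue()->37, []
enqueue(6) -> [6]
dequeue()->6, []
enqueue(13) -> [13]
enqueue(19) -> [13, 19]
enqueue(22) -> [13, 19, 22]
dequeue()->13, [19, 22]

Final queue: [19, 22]


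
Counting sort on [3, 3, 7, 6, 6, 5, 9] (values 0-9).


Input: [3, 3, 7, 6, 6, 5, 9]
Counts: [0, 0, 0, 2, 0, 1, 2, 1, 0, 1]

Sorted: [3, 3, 5, 6, 6, 7, 9]


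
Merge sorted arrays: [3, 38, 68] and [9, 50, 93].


Take 3 from A
Take 9 from B
Take 38 from A
Take 50 from B
Take 68 from A

Merged: [3, 9, 38, 50, 68, 93]


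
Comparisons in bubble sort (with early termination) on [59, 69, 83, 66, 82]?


Algorithm: bubble sort (with early termination)
Input: [59, 69, 83, 66, 82]
Sorted: [59, 66, 69, 82, 83]

9


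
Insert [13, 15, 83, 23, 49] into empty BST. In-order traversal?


Insert 13: root
Insert 15: R from 13
Insert 83: R from 13 -> R from 15
Insert 23: R from 13 -> R from 15 -> L from 83
Insert 49: R from 13 -> R from 15 -> L from 83 -> R from 23

In-order: [13, 15, 23, 49, 83]


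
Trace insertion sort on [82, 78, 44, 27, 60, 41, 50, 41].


Initial: [82, 78, 44, 27, 60, 41, 50, 41]
Insert 78: [78, 82, 44, 27, 60, 41, 50, 41]
Insert 44: [44, 78, 82, 27, 60, 41, 50, 41]
Insert 27: [27, 44, 78, 82, 60, 41, 50, 41]
Insert 60: [27, 44, 60, 78, 82, 41, 50, 41]
Insert 41: [27, 41, 44, 60, 78, 82, 50, 41]
Insert 50: [27, 41, 44, 50, 60, 78, 82, 41]
Insert 41: [27, 41, 41, 44, 50, 60, 78, 82]

Sorted: [27, 41, 41, 44, 50, 60, 78, 82]


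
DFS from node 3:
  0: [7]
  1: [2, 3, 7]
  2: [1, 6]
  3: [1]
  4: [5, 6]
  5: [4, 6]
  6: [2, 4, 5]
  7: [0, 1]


Visit 3, push [1]
Visit 1, push [7, 2]
Visit 2, push [6]
Visit 6, push [5, 4]
Visit 4, push [5]
Visit 5, push []
Visit 7, push [0]
Visit 0, push []

DFS order: [3, 1, 2, 6, 4, 5, 7, 0]


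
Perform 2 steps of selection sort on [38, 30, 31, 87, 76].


Initial: [38, 30, 31, 87, 76]
Step 1: min=30 at 1
  Swap: [30, 38, 31, 87, 76]
Step 2: min=31 at 2
  Swap: [30, 31, 38, 87, 76]

After 2 steps: [30, 31, 38, 87, 76]


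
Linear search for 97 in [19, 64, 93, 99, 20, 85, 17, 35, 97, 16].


i=0: 19!=97
i=1: 64!=97
i=2: 93!=97
i=3: 99!=97
i=4: 20!=97
i=5: 85!=97
i=6: 17!=97
i=7: 35!=97
i=8: 97==97 found!

Found at 8, 9 comps


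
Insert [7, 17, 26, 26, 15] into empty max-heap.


Insert 7: [7]
Insert 17: [17, 7]
Insert 26: [26, 7, 17]
Insert 26: [26, 26, 17, 7]
Insert 15: [26, 26, 17, 7, 15]

Final heap: [26, 26, 17, 7, 15]
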